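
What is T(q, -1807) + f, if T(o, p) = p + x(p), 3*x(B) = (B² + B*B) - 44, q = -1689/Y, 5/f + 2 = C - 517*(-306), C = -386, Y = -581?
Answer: 343247185959/157814 ≈ 2.1750e+6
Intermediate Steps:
f = 5/157814 (f = 5/(-2 + (-386 - 517*(-306))) = 5/(-2 + (-386 + 158202)) = 5/(-2 + 157816) = 5/157814 ≈ 3.1683e-5)
q = 1689/581 (q = -1689/(-581) = -1689*(-1/581) = 1689/581 ≈ 2.9071)
x(B) = -44/3 + 2*B²/3 (x(B) = ((B² + B*B) - 44)/3 = ((B² + B²) - 44)/3 = (2*B² - 44)/3 = (-44 + 2*B²)/3 = -44/3 + 2*B²/3)
T(o, p) = -44/3 + p + 2*p²/3 (T(o, p) = p + (-44/3 + 2*p²/3) = -44/3 + p + 2*p²/3)
T(q, -1807) + f = (-44/3 - 1807 + (⅔)*(-1807)²) + 5/157814 = (-44/3 - 1807 + (⅔)*3265249) + 5/157814 = (-44/3 - 1807 + 6530498/3) + 5/157814 = 2175011 + 5/157814 = 343247185959/157814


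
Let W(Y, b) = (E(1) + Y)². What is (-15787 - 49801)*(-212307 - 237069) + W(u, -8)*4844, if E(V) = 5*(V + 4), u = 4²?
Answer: 29481815852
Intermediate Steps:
u = 16
E(V) = 20 + 5*V (E(V) = 5*(4 + V) = 20 + 5*V)
W(Y, b) = (25 + Y)² (W(Y, b) = ((20 + 5*1) + Y)² = ((20 + 5) + Y)² = (25 + Y)²)
(-15787 - 49801)*(-212307 - 237069) + W(u, -8)*4844 = (-15787 - 49801)*(-212307 - 237069) + (25 + 16)²*4844 = -65588*(-449376) + 41²*4844 = 29473673088 + 1681*4844 = 29473673088 + 8142764 = 29481815852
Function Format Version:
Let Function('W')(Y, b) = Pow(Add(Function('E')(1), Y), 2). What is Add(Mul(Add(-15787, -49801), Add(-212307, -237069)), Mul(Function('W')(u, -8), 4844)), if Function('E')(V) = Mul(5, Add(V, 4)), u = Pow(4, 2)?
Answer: 29481815852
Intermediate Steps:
u = 16
Function('E')(V) = Add(20, Mul(5, V)) (Function('E')(V) = Mul(5, Add(4, V)) = Add(20, Mul(5, V)))
Function('W')(Y, b) = Pow(Add(25, Y), 2) (Function('W')(Y, b) = Pow(Add(Add(20, Mul(5, 1)), Y), 2) = Pow(Add(Add(20, 5), Y), 2) = Pow(Add(25, Y), 2))
Add(Mul(Add(-15787, -49801), Add(-212307, -237069)), Mul(Function('W')(u, -8), 4844)) = Add(Mul(Add(-15787, -49801), Add(-212307, -237069)), Mul(Pow(Add(25, 16), 2), 4844)) = Add(Mul(-65588, -449376), Mul(Pow(41, 2), 4844)) = Add(29473673088, Mul(1681, 4844)) = Add(29473673088, 8142764) = 29481815852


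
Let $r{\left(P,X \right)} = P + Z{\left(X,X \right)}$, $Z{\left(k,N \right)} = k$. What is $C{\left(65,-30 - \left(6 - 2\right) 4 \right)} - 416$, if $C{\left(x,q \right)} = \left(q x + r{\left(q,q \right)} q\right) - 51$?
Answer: $775$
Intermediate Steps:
$r{\left(P,X \right)} = P + X$
$C{\left(x,q \right)} = -51 + 2 q^{2} + q x$ ($C{\left(x,q \right)} = \left(q x + \left(q + q\right) q\right) - 51 = \left(q x + 2 q q\right) - 51 = \left(q x + 2 q^{2}\right) - 51 = \left(2 q^{2} + q x\right) - 51 = -51 + 2 q^{2} + q x$)
$C{\left(65,-30 - \left(6 - 2\right) 4 \right)} - 416 = \left(-51 + 2 \left(-30 - \left(6 - 2\right) 4\right)^{2} + \left(-30 - \left(6 - 2\right) 4\right) 65\right) - 416 = \left(-51 + 2 \left(-30 - 4 \cdot 4\right)^{2} + \left(-30 - 4 \cdot 4\right) 65\right) - 416 = \left(-51 + 2 \left(-30 - 16\right)^{2} + \left(-30 - 16\right) 65\right) - 416 = \left(-51 + 2 \left(-46\right)^{2} - 2990\right) - 416 = \left(-51 + 2 \cdot 2116 - 2990\right) - 416 = \left(-51 + 4232 - 2990\right) - 416 = 1191 - 416 = 775$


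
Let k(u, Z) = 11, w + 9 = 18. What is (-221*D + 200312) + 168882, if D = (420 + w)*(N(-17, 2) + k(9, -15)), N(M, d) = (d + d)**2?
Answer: -2190649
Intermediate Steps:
N(M, d) = 4*d**2 (N(M, d) = (2*d)**2 = 4*d**2)
w = 9 (w = -9 + 18 = 9)
D = 11583 (D = (420 + 9)*(4*2**2 + 11) = 429*(4*4 + 11) = 429*(16 + 11) = 429*27 = 11583)
(-221*D + 200312) + 168882 = (-221*11583 + 200312) + 168882 = (-2559843 + 200312) + 168882 = -2359531 + 168882 = -2190649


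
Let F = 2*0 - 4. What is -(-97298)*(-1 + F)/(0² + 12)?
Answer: -243245/6 ≈ -40541.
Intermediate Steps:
F = -4 (F = 0 - 4 = -4)
-(-97298)*(-1 + F)/(0² + 12) = -(-97298)*(-1 - 4)/(0² + 12) = -(-97298)*(-5/(0 + 12)) = -(-97298)*(-5/12) = -(-97298)*(-5*1/12) = -(-97298)*(-5)/12 = -97298*5/12 = -243245/6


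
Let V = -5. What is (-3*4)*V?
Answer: 60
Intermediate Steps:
(-3*4)*V = -3*4*(-5) = -12*(-5) = 60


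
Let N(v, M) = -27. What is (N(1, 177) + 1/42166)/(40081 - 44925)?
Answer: 1138481/204252104 ≈ 0.0055739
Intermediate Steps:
(N(1, 177) + 1/42166)/(40081 - 44925) = (-27 + 1/42166)/(40081 - 44925) = (-27 + 1/42166)/(-4844) = -1138481/42166*(-1/4844) = 1138481/204252104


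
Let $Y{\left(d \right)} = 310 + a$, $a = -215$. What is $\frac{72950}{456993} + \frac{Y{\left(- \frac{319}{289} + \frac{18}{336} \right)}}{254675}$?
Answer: $\frac{3724391117}{23276938455} \approx 0.16$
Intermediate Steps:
$Y{\left(d \right)} = 95$ ($Y{\left(d \right)} = 310 - 215 = 95$)
$\frac{72950}{456993} + \frac{Y{\left(- \frac{319}{289} + \frac{18}{336} \right)}}{254675} = \frac{72950}{456993} + \frac{95}{254675} = 72950 \cdot \frac{1}{456993} + 95 \cdot \frac{1}{254675} = \frac{72950}{456993} + \frac{19}{50935} = \frac{3724391117}{23276938455}$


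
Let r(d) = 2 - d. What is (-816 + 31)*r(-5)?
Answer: -5495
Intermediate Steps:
(-816 + 31)*r(-5) = (-816 + 31)*(2 - 1*(-5)) = -785*(2 + 5) = -785*7 = -5495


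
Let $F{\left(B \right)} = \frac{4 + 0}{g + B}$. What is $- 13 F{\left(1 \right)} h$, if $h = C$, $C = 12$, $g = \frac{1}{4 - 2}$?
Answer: $-416$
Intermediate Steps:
$g = \frac{1}{2} \approx 0.5$
$F{\left(B \right)} = \frac{4}{\frac{1}{2} + B}$ ($F{\left(B \right)} = \frac{4 + 0}{\frac{1}{2} + B} = \frac{4}{\frac{1}{2} + B}$)
$h = 12$
$- 13 F{\left(1 \right)} h = - 13 \frac{8}{1 + 2 \cdot 1} \cdot 12 = - 13 \frac{8}{1 + 2} \cdot 12 = - 13 \cdot \frac{8}{3} \cdot 12 = - 13 \cdot 8 \cdot \frac{1}{3} \cdot 12 = \left(-13\right) \frac{8}{3} \cdot 12 = \left(- \frac{104}{3}\right) 12 = -416$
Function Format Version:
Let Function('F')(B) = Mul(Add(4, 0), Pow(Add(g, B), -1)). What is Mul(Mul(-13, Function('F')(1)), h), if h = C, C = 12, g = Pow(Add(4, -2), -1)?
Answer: -416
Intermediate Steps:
g = Rational(1, 2) (g = Pow(2, -1) = Rational(1, 2) ≈ 0.50000)
Function('F')(B) = Mul(4, Pow(Add(Rational(1, 2), B), -1)) (Function('F')(B) = Mul(Add(4, 0), Pow(Add(Rational(1, 2), B), -1)) = Mul(4, Pow(Add(Rational(1, 2), B), -1)))
h = 12
Mul(Mul(-13, Function('F')(1)), h) = Mul(Mul(-13, Mul(8, Pow(Add(1, Mul(2, 1)), -1))), 12) = Mul(Mul(-13, Mul(8, Pow(Add(1, 2), -1))), 12) = Mul(Mul(-13, Mul(8, Pow(3, -1))), 12) = Mul(Mul(-13, Mul(8, Rational(1, 3))), 12) = Mul(Mul(-13, Rational(8, 3)), 12) = Mul(Rational(-104, 3), 12) = -416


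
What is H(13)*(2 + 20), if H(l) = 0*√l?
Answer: 0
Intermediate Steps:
H(l) = 0
H(13)*(2 + 20) = 0*(2 + 20) = 0*22 = 0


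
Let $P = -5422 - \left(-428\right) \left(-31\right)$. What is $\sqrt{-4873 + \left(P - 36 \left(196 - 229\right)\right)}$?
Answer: $5 i \sqrt{895} \approx 149.58 i$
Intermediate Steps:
$P = -18690$ ($P = -5422 - 13268 = -18690$)
$\sqrt{-4873 + \left(P - 36 \left(196 - 229\right)\right)} = \sqrt{-4873 - \left(18690 + 36 \left(196 - 229\right)\right)} = \sqrt{-4873 - \left(18690 + 36 \left(-33\right)\right)} = \sqrt{-4873 - 17502} = \sqrt{-22375} = 5 i \sqrt{895}$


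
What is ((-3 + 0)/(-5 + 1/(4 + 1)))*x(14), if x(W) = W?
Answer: 35/4 ≈ 8.7500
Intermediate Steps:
((-3 + 0)/(-5 + 1/(4 + 1)))*x(14) = ((-3 + 0)/(-5 + 1/(4 + 1)))*14 = -3/(-5 + 1/5)*14 = -3/(-5 + ⅕)*14 = -3/(-24/5)*14 = -3*(-5/24)*14 = (5/8)*14 = 35/4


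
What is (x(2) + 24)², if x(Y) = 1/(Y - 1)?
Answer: 625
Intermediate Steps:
x(Y) = 1/(-1 + Y)
(x(2) + 24)² = (1/(-1 + 2) + 24)² = (1/1 + 24)² = (1 + 24)² = 25² = 625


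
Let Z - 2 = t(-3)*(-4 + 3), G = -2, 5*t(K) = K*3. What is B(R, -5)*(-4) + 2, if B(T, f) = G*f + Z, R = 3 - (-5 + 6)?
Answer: -266/5 ≈ -53.200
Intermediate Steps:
t(K) = 3*K/5 (t(K) = (K*3)/5 = (3*K)/5 = 3*K/5)
Z = 19/5 (Z = 2 + ((⅗)*(-3))*(-4 + 3) = 2 - 9/5*(-1) = 2 + 9/5 = 19/5 ≈ 3.8000)
R = 2 (R = 3 - 1*1 = 3 - 1 = 2)
B(T, f) = 19/5 - 2*f (B(T, f) = -2*f + 19/5 = 19/5 - 2*f)
B(R, -5)*(-4) + 2 = (19/5 - 2*(-5))*(-4) + 2 = (19/5 + 10)*(-4) + 2 = (69/5)*(-4) + 2 = -276/5 + 2 = -266/5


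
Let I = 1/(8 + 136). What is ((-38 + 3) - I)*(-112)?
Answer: 35287/9 ≈ 3920.8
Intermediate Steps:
I = 1/144 ≈ 0.0069444
((-38 + 3) - I)*(-112) = ((-38 + 3) - 1*1/144)*(-112) = (-35 - 1/144)*(-112) = -5041/144*(-112) = 35287/9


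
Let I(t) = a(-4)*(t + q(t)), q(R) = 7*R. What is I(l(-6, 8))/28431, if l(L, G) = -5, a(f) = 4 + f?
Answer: 0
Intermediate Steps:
I(t) = 0 (I(t) = (4 - 4)*(t + 7*t) = 0*(8*t) = 0)
I(l(-6, 8))/28431 = 0/28431 = 0*(1/28431) = 0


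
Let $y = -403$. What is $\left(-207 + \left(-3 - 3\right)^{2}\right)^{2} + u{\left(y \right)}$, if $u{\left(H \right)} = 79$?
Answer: $29320$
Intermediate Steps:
$\left(-207 + \left(-3 - 3\right)^{2}\right)^{2} + u{\left(y \right)} = \left(-207 + \left(-3 - 3\right)^{2}\right)^{2} + 79 = \left(-207 + \left(-6\right)^{2}\right)^{2} + 79 = \left(-207 + 36\right)^{2} + 79 = \left(-171\right)^{2} + 79 = 29241 + 79 = 29320$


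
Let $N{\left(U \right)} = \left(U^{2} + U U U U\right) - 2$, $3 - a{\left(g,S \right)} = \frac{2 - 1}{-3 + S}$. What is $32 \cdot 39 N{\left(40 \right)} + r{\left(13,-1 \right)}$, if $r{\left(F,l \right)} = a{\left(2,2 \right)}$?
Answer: $3196874308$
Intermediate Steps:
$a{\left(g,S \right)} = 3 - \frac{1}{-3 + S}$ ($a{\left(g,S \right)} = 3 - \frac{2 - 1}{-3 + S} = 3 - 1 \frac{1}{-3 + S} = 3 - \frac{1}{-3 + S}$)
$r{\left(F,l \right)} = 4$ ($r{\left(F,l \right)} = \frac{-10 + 3 \cdot 2}{-3 + 2} = \frac{-10 + 6}{-1} = \left(-1\right) \left(-4\right) = 4$)
$N{\left(U \right)} = -2 + U^{2} + U^{4}$ ($N{\left(U \right)} = \left(U^{2} + U^{2} U U\right) - 2 = \left(U^{2} + U^{3} U\right) - 2 = \left(U^{2} + U^{4}\right) - 2 = -2 + U^{2} + U^{4}$)
$32 \cdot 39 N{\left(40 \right)} + r{\left(13,-1 \right)} = 32 \cdot 39 \left(-2 + 40^{2} + 40^{4}\right) + 4 = 1248 \left(-2 + 1600 + 2560000\right) + 4 = 1248 \cdot 2561598 + 4 = 3196874304 + 4 = 3196874308$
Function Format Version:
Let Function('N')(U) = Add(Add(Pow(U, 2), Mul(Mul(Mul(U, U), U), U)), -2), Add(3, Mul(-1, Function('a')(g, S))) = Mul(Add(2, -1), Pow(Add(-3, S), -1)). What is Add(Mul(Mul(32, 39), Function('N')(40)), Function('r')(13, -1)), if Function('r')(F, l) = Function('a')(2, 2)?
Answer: 3196874308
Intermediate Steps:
Function('a')(g, S) = Add(3, Mul(-1, Pow(Add(-3, S), -1))) (Function('a')(g, S) = Add(3, Mul(-1, Mul(Add(2, -1), Pow(Add(-3, S), -1)))) = Add(3, Mul(-1, Mul(1, Pow(Add(-3, S), -1)))) = Add(3, Mul(-1, Pow(Add(-3, S), -1))))
Function('r')(F, l) = 4 (Function('r')(F, l) = Mul(Pow(Add(-3, 2), -1), Add(-10, Mul(3, 2))) = Mul(Pow(-1, -1), Add(-10, 6)) = Mul(-1, -4) = 4)
Function('N')(U) = Add(-2, Pow(U, 2), Pow(U, 4)) (Function('N')(U) = Add(Add(Pow(U, 2), Mul(Mul(Pow(U, 2), U), U)), -2) = Add(Add(Pow(U, 2), Mul(Pow(U, 3), U)), -2) = Add(Add(Pow(U, 2), Pow(U, 4)), -2) = Add(-2, Pow(U, 2), Pow(U, 4)))
Add(Mul(Mul(32, 39), Function('N')(40)), Function('r')(13, -1)) = Add(Mul(Mul(32, 39), Add(-2, Pow(40, 2), Pow(40, 4))), 4) = Add(Mul(1248, Add(-2, 1600, 2560000)), 4) = Add(Mul(1248, 2561598), 4) = Add(3196874304, 4) = 3196874308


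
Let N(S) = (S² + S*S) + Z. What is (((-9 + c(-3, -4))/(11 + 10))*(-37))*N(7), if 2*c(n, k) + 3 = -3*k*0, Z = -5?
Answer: 3441/2 ≈ 1720.5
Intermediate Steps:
c(n, k) = -3/2 (c(n, k) = -3/2 + (-3*k*0)/2 = -3/2 + (½)*0 = -3/2 + 0 = -3/2)
N(S) = -5 + 2*S² (N(S) = (S² + S*S) - 5 = (S² + S²) - 5 = 2*S² - 5 = -5 + 2*S²)
(((-9 + c(-3, -4))/(11 + 10))*(-37))*N(7) = (((-9 - 3/2)/(11 + 10))*(-37))*(-5 + 2*7²) = (-21/2/21*(-37))*(-5 + 2*49) = (-21/2*1/21*(-37))*(-5 + 98) = -½*(-37)*93 = (37/2)*93 = 3441/2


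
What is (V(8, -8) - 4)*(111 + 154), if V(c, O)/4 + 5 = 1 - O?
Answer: 3180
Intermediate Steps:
V(c, O) = -16 - 4*O (V(c, O) = -20 + 4*(1 - O) = -20 + (4 - 4*O) = -16 - 4*O)
(V(8, -8) - 4)*(111 + 154) = ((-16 - 4*(-8)) - 4)*(111 + 154) = ((-16 + 32) - 4)*265 = (16 - 4)*265 = 12*265 = 3180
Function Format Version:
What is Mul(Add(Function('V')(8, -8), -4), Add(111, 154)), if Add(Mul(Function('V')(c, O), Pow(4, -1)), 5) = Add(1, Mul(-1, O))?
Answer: 3180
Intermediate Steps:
Function('V')(c, O) = Add(-16, Mul(-4, O)) (Function('V')(c, O) = Add(-20, Mul(4, Add(1, Mul(-1, O)))) = Add(-20, Add(4, Mul(-4, O))) = Add(-16, Mul(-4, O)))
Mul(Add(Function('V')(8, -8), -4), Add(111, 154)) = Mul(Add(Add(-16, Mul(-4, -8)), -4), Add(111, 154)) = Mul(Add(Add(-16, 32), -4), 265) = Mul(Add(16, -4), 265) = Mul(12, 265) = 3180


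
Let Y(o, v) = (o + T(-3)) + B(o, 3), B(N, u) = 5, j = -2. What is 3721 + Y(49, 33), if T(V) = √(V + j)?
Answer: 3775 + I*√5 ≈ 3775.0 + 2.2361*I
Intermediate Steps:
T(V) = √(-2 + V) (T(V) = √(V - 2) = √(-2 + V))
Y(o, v) = 5 + o + I*√5 (Y(o, v) = (o + √(-2 - 3)) + 5 = (o + √(-5)) + 5 = (o + I*√5) + 5 = 5 + o + I*√5)
3721 + Y(49, 33) = 3721 + (5 + 49 + I*√5) = 3721 + (54 + I*√5) = 3775 + I*√5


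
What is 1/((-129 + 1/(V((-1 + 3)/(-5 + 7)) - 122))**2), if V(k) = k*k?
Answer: 14641/243672100 ≈ 6.0085e-5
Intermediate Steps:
V(k) = k**2
1/((-129 + 1/(V((-1 + 3)/(-5 + 7)) - 122))**2) = 1/((-129 + 1/(((-1 + 3)/(-5 + 7))**2 - 122))**2) = 1/((-129 + 1/((2/2)**2 - 122))**2) = 1/((-129 + 1/((2*(1/2))**2 - 122))**2) = 1/((-129 + 1/(1**2 - 122))**2) = 1/((-129 + 1/(1 - 122))**2) = 1/((-129 + 1/(-121))**2) = 1/((-129 - 1/121)**2) = 1/((-15610/121)**2) = 1/(243672100/14641) = 14641/243672100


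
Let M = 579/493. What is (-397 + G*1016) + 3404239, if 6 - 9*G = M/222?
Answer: 558916436390/164169 ≈ 3.4045e+6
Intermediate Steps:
M = 579/493 (M = 579*(1/493) = 579/493 ≈ 1.1744)
G = 218699/328338 (G = ⅔ - 193/(1479*222) = ⅔ - ⅑*193/36482 = ⅔ - 193/328338 = 218699/328338 ≈ 0.66608)
(-397 + G*1016) + 3404239 = (-397 + (218699/328338)*1016) + 3404239 = (-397 + 111099092/164169) + 3404239 = 45923999/164169 + 3404239 = 558916436390/164169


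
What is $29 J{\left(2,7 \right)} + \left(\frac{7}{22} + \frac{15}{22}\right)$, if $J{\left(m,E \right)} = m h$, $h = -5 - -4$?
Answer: $-57$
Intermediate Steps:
$h = -1$ ($h = -5 + 4 = -1$)
$J{\left(m,E \right)} = - m$ ($J{\left(m,E \right)} = m \left(-1\right) = - m$)
$29 J{\left(2,7 \right)} + \left(\frac{7}{22} + \frac{15}{22}\right) = 29 \left(\left(-1\right) 2\right) + \left(\frac{7}{22} + \frac{15}{22}\right) = 29 \left(-2\right) + \left(7 \cdot \frac{1}{22} + 15 \cdot \frac{1}{22}\right) = -58 + \left(\frac{7}{22} + \frac{15}{22}\right) = -58 + 1 = -57$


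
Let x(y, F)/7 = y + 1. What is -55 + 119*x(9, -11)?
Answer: 8275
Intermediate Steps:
x(y, F) = 7 + 7*y (x(y, F) = 7*(y + 1) = 7*(1 + y) = 7 + 7*y)
-55 + 119*x(9, -11) = -55 + 119*(7 + 7*9) = -55 + 119*(7 + 63) = -55 + 119*70 = -55 + 8330 = 8275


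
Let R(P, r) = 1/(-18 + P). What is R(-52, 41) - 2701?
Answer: -189071/70 ≈ -2701.0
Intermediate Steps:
R(-52, 41) - 2701 = 1/(-18 - 52) - 2701 = 1/(-70) - 2701 = -1/70 - 2701 = -189071/70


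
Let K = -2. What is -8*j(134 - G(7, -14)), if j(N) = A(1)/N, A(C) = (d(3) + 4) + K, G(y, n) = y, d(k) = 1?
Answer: -24/127 ≈ -0.18898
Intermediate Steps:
A(C) = 3 (A(C) = (1 + 4) - 2 = 5 - 2 = 3)
j(N) = 3/N
-8*j(134 - G(7, -14)) = -24/(134 - 1*7) = -24/(134 - 7) = -24/127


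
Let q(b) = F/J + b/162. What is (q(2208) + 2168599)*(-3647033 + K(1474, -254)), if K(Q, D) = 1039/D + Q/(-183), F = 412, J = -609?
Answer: -287852201248753378355/36395406 ≈ -7.9090e+12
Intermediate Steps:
K(Q, D) = 1039/D - Q/183 (K(Q, D) = 1039/D + Q*(-1/183) = 1039/D - Q/183)
q(b) = -412/609 + b/162 (q(b) = 412/(-609) + b/162 = 412*(-1/609) + b*(1/162) = -412/609 + b/162)
(q(2208) + 2168599)*(-3647033 + K(1474, -254)) = ((-412/609 + (1/162)*2208) + 2168599)*(-3647033 + (1039/(-254) - 1/183*1474)) = ((-412/609 + 368/27) + 2168599)*(-3647033 + (1039*(-1/254) - 1474/183)) = (70996/5481 + 2168599)*(-3647033 + (-1039/254 - 1474/183)) = 11886162115*(-3647033 - 564533/46482)/5481 = (11886162115/5481)*(-169521952439/46482) = -287852201248753378355/36395406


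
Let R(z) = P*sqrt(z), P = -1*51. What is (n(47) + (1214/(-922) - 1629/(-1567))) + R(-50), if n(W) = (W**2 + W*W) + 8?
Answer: 3197084662/722387 - 255*I*sqrt(2) ≈ 4425.7 - 360.62*I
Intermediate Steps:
P = -51
R(z) = -51*sqrt(z)
n(W) = 8 + 2*W**2 (n(W) = (W**2 + W**2) + 8 = 2*W**2 + 8 = 8 + 2*W**2)
(n(47) + (1214/(-922) - 1629/(-1567))) + R(-50) = ((8 + 2*47**2) + (1214/(-922) - 1629/(-1567))) - 255*I*sqrt(2) = ((8 + 2*2209) + (1214*(-1/922) - 1629*(-1/1567))) - 255*I*sqrt(2) = ((8 + 4418) + (-607/461 + 1629/1567)) - 255*I*sqrt(2) = (4426 - 200200/722387) - 255*I*sqrt(2) = 3197084662/722387 - 255*I*sqrt(2)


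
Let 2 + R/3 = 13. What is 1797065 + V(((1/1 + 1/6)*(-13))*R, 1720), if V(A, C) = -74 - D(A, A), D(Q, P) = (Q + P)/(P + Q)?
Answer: 1796990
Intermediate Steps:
R = 33 (R = -6 + 3*13 = -6 + 39 = 33)
D(Q, P) = 1 (D(Q, P) = (P + Q)/(P + Q) = 1)
V(A, C) = -75 (V(A, C) = -74 - 1*1 = -74 - 1 = -75)
1797065 + V(((1/1 + 1/6)*(-13))*R, 1720) = 1797065 - 75 = 1796990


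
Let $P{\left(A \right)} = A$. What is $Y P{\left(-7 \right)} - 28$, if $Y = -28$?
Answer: $168$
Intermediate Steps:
$Y P{\left(-7 \right)} - 28 = \left(-28\right) \left(-7\right) - 28 = 196 - 28 = 168$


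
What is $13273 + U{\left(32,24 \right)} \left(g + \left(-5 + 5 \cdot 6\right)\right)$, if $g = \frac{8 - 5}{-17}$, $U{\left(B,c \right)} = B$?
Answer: $\frac{239145}{17} \approx 14067.0$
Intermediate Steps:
$g = - \frac{3}{17}$ ($g = 3 \left(- \frac{1}{17}\right) = - \frac{3}{17} \approx -0.17647$)
$13273 + U{\left(32,24 \right)} \left(g + \left(-5 + 5 \cdot 6\right)\right) = 13273 + 32 \left(- \frac{3}{17} + \left(-5 + 5 \cdot 6\right)\right) = 13273 + 32 \left(- \frac{3}{17} + \left(-5 + 30\right)\right) = 13273 + 32 \left(- \frac{3}{17} + 25\right) = 13273 + 32 \cdot \frac{422}{17} = 13273 + \frac{13504}{17} = \frac{239145}{17}$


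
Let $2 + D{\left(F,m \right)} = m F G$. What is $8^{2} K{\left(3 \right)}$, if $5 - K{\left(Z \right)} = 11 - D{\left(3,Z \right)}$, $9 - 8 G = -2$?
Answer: $280$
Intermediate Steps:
$G = \frac{11}{8}$ ($G = \frac{9}{8} - - \frac{1}{4} = \frac{9}{8} + \frac{1}{4} = \frac{11}{8} \approx 1.375$)
$D{\left(F,m \right)} = -2 + \frac{11 F m}{8}$ ($D{\left(F,m \right)} = -2 + m F \frac{11}{8} = -2 + F m \frac{11}{8} = -2 + \frac{11 F m}{8}$)
$K{\left(Z \right)} = -8 + \frac{33 Z}{8}$ ($K{\left(Z \right)} = 5 - \left(11 - \left(-2 + \frac{11}{8} \cdot 3 Z\right)\right) = 5 - \left(11 - \left(-2 + \frac{33 Z}{8}\right)\right) = 5 - \left(13 - \frac{33 Z}{8}\right) = 5 + \left(-13 + \frac{33 Z}{8}\right) = -8 + \frac{33 Z}{8}$)
$8^{2} K{\left(3 \right)} = 8^{2} \left(-8 + \frac{33}{8} \cdot 3\right) = 64 \left(-8 + \frac{99}{8}\right) = 64 \cdot \frac{35}{8} = 280$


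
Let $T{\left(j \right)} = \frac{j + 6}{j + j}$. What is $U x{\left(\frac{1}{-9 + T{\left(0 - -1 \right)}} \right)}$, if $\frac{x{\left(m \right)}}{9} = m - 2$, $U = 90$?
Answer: $- \frac{19440}{11} \approx -1767.3$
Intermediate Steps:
$T{\left(j \right)} = \frac{6 + j}{2 j}$
$x{\left(m \right)} = -18 + 9 m$ ($x{\left(m \right)} = 9 \left(m - 2\right) = 9 \left(-2 + m\right) = -18 + 9 m$)
$U x{\left(\frac{1}{-9 + T{\left(0 - -1 \right)}} \right)} = 90 \left(-18 + \frac{9}{-9 + \frac{6 + \left(0 - -1\right)}{2 \left(0 - -1\right)}}\right) = 90 \left(-18 + \frac{9}{-9 + \frac{6 + \left(0 + 1\right)}{2 \left(0 + 1\right)}}\right) = 90 \left(-18 + \frac{9}{-9 + \frac{6 + 1}{2 \cdot 1}}\right) = 90 \left(-18 + \frac{9}{-9 + \frac{1}{2} \cdot 1 \cdot 7}\right) = 90 \left(-18 + \frac{9}{-9 + \frac{7}{2}}\right) = 90 \left(-18 + \frac{9}{- \frac{11}{2}}\right) = 90 \left(-18 + 9 \left(- \frac{2}{11}\right)\right) = 90 \left(-18 - \frac{18}{11}\right) = 90 \left(- \frac{216}{11}\right) = - \frac{19440}{11}$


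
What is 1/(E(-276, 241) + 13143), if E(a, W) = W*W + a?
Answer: 1/70948 ≈ 1.4095e-5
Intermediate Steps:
E(a, W) = a + W² (E(a, W) = W² + a = a + W²)
1/(E(-276, 241) + 13143) = 1/((-276 + 241²) + 13143) = 1/((-276 + 58081) + 13143) = 1/(57805 + 13143) = 1/70948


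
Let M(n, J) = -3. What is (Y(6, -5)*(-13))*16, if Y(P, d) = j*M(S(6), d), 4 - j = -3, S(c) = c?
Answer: 4368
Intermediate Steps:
j = 7 (j = 4 - 1*(-3) = 4 + 3 = 7)
Y(P, d) = -21 (Y(P, d) = 7*(-3) = -21)
(Y(6, -5)*(-13))*16 = -21*(-13)*16 = 273*16 = 4368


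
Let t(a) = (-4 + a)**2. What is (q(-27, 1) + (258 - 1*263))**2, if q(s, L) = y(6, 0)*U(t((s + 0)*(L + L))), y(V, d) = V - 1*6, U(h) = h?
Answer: 25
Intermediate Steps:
y(V, d) = -6 + V (y(V, d) = V - 6 = -6 + V)
q(s, L) = 0 (q(s, L) = (-6 + 6)*(-4 + (s + 0)*(L + L))**2 = 0*(-4 + s*(2*L))**2 = 0*(-4 + 2*L*s)**2 = 0)
(q(-27, 1) + (258 - 1*263))**2 = (0 + (258 - 1*263))**2 = (0 + (258 - 263))**2 = (0 - 5)**2 = (-5)**2 = 25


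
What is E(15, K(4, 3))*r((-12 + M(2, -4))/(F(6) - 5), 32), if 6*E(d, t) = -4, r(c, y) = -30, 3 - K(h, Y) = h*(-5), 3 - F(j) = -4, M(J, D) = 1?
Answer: 20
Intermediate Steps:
F(j) = 7 (F(j) = 3 - 1*(-4) = 3 + 4 = 7)
K(h, Y) = 3 + 5*h (K(h, Y) = 3 - h*(-5) = 3 - (-5)*h = 3 + 5*h)
E(d, t) = -2/3 (E(d, t) = (1/6)*(-4) = -2/3)
E(15, K(4, 3))*r((-12 + M(2, -4))/(F(6) - 5), 32) = -2/3*(-30) = 20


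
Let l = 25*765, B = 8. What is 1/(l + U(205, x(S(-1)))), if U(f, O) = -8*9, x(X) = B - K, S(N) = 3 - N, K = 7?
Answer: 1/19053 ≈ 5.2485e-5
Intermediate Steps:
x(X) = 1 (x(X) = 8 - 1*7 = 8 - 7 = 1)
U(f, O) = -72
l = 19125
1/(l + U(205, x(S(-1)))) = 1/(19125 - 72) = 1/19053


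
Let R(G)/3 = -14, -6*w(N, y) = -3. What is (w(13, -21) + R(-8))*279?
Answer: -23157/2 ≈ -11579.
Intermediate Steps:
w(N, y) = ½ (w(N, y) = -⅙*(-3) = ½)
R(G) = -42 (R(G) = 3*(-14) = -42)
(w(13, -21) + R(-8))*279 = (½ - 42)*279 = -83/2*279 = -23157/2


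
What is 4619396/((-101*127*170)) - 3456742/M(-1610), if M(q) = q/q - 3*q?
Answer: -3780026669928/5267215145 ≈ -717.65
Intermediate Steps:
M(q) = 1 - 3*q
4619396/((-101*127*170)) - 3456742/M(-1610) = 4619396/((-101*127*170)) - 3456742/(1 - 3*(-1610)) = 4619396/((-12827*170)) - 3456742/(1 + 4830) = 4619396/(-2180590) - 3456742/4831 = 4619396*(-1/2180590) - 3456742*1/4831 = -2309698/1090295 - 3456742/4831 = -3780026669928/5267215145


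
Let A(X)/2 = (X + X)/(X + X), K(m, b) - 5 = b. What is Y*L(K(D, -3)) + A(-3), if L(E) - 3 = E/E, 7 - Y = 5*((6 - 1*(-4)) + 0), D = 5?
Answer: -170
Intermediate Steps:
Y = -43 (Y = 7 - 5*((6 - 1*(-4)) + 0) = 7 - 5*((6 + 4) + 0) = 7 - 5*(10 + 0) = 7 - 5*10 = 7 - 1*50 = 7 - 50 = -43)
K(m, b) = 5 + b
L(E) = 4 (L(E) = 3 + E/E = 3 + 1 = 4)
A(X) = 2 (A(X) = 2*((X + X)/(X + X)) = 2*((2*X)/((2*X))) = 2*((2*X)*(1/(2*X))) = 2*1 = 2)
Y*L(K(D, -3)) + A(-3) = -43*4 + 2 = -172 + 2 = -170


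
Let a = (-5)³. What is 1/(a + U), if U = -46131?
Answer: -1/46256 ≈ -2.1619e-5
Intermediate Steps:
a = -125
1/(a + U) = 1/(-125 - 46131) = 1/(-46256) = -1/46256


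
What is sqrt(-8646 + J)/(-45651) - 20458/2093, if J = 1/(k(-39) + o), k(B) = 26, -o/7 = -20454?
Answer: -20458/2093 - I*sqrt(44326713973183)/3268702902 ≈ -9.7745 - 0.0020368*I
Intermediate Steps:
o = 143178 (o = -7*(-20454) = 143178)
J = 1/143204 (J = 1/(26 + 143178) = 1/143204 ≈ 6.9830e-6)
sqrt(-8646 + J)/(-45651) - 20458/2093 = sqrt(-8646 + 1/143204)/(-45651) - 20458/2093 = sqrt(-1238141783/143204)*(-1/45651) - 20458*1/2093 = (I*sqrt(44326713973183)/71602)*(-1/45651) - 20458/2093 = -I*sqrt(44326713973183)/3268702902 - 20458/2093 = -20458/2093 - I*sqrt(44326713973183)/3268702902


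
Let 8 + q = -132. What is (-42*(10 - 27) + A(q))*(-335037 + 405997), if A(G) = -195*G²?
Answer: -271158454560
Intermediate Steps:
q = -140 (q = -8 - 132 = -140)
(-42*(10 - 27) + A(q))*(-335037 + 405997) = (-42*(10 - 27) - 195*(-140)²)*(-335037 + 405997) = (-42*(-17) - 195*19600)*70960 = (714 - 3822000)*70960 = -3821286*70960 = -271158454560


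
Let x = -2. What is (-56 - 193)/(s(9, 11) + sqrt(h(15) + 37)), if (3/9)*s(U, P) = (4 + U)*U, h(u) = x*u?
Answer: -87399/123194 + 249*sqrt(7)/123194 ≈ -0.70409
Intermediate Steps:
h(u) = -2*u
s(U, P) = 3*U*(4 + U) (s(U, P) = 3*((4 + U)*U) = 3*(U*(4 + U)) = 3*U*(4 + U))
(-56 - 193)/(s(9, 11) + sqrt(h(15) + 37)) = (-56 - 193)/(3*9*(4 + 9) + sqrt(-2*15 + 37)) = -249/(3*9*13 + sqrt(-30 + 37)) = -249/(351 + sqrt(7))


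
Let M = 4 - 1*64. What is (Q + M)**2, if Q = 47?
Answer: 169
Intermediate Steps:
M = -60 (M = 4 - 64 = -60)
(Q + M)**2 = (47 - 60)**2 = (-13)**2 = 169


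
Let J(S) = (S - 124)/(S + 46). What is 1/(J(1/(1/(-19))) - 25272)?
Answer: -27/682487 ≈ -3.9561e-5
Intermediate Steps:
J(S) = (-124 + S)/(46 + S)
1/(J(1/(1/(-19))) - 25272) = 1/((-124 + 1/(1/(-19)))/(46 + 1/(1/(-19))) - 25272) = 1/((-124 + 1/(-1/19))/(46 + 1/(-1/19)) - 25272) = 1/((-124 - 19)/(46 - 19) - 25272) = 1/(-143/27 - 25272) = 1/(-682487/27) = -27/682487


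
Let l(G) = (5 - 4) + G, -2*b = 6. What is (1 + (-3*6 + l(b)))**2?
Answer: 361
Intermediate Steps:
b = -3 (b = -1/2*6 = -3)
l(G) = 1 + G
(1 + (-3*6 + l(b)))**2 = (1 + (-3*6 + (1 - 3)))**2 = (1 + (-18 - 2))**2 = (1 - 20)**2 = (-19)**2 = 361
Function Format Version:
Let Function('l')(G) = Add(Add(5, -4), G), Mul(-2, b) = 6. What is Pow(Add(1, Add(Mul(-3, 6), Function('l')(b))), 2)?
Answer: 361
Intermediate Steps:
b = -3 (b = Mul(Rational(-1, 2), 6) = -3)
Function('l')(G) = Add(1, G)
Pow(Add(1, Add(Mul(-3, 6), Function('l')(b))), 2) = Pow(Add(1, Add(Mul(-3, 6), Add(1, -3))), 2) = Pow(Add(1, Add(-18, -2)), 2) = Pow(Add(1, -20), 2) = Pow(-19, 2) = 361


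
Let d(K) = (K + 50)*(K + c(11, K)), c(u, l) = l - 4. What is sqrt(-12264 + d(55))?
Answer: 9*I*sqrt(14) ≈ 33.675*I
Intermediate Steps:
c(u, l) = -4 + l
d(K) = (-4 + 2*K)*(50 + K) (d(K) = (K + 50)*(K + (-4 + K)) = (50 + K)*(-4 + 2*K) = (-4 + 2*K)*(50 + K))
sqrt(-12264 + d(55)) = sqrt(-12264 + (-200 + 2*55**2 + 96*55)) = sqrt(-12264 + (-200 + 2*3025 + 5280)) = sqrt(-12264 + (-200 + 6050 + 5280)) = sqrt(-12264 + 11130) = sqrt(-1134) = 9*I*sqrt(14)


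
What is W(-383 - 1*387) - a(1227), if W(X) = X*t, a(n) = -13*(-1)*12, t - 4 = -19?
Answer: 11394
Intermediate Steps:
t = -15 (t = 4 - 19 = -15)
a(n) = 156 (a(n) = 13*12 = 156)
W(X) = -15*X (W(X) = X*(-15) = -15*X)
W(-383 - 1*387) - a(1227) = -15*(-383 - 1*387) - 1*156 = -15*(-383 - 387) - 156 = -15*(-770) - 156 = 11550 - 156 = 11394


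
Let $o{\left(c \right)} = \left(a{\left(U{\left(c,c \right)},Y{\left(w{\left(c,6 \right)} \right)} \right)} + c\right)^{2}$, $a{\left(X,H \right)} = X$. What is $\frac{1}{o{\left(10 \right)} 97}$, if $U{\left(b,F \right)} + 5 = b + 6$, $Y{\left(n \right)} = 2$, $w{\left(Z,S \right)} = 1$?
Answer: $\frac{1}{42777} \approx 2.3377 \cdot 10^{-5}$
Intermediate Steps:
$U{\left(b,F \right)} = 1 + b$ ($U{\left(b,F \right)} = -5 + \left(b + 6\right) = -5 + \left(6 + b\right) = 1 + b$)
$o{\left(c \right)} = \left(1 + 2 c\right)^{2}$ ($o{\left(c \right)} = \left(\left(1 + c\right) + c\right)^{2} = \left(1 + 2 c\right)^{2}$)
$\frac{1}{o{\left(10 \right)} 97} = \frac{1}{\left(1 + 2 \cdot 10\right)^{2} \cdot 97} = \frac{1}{\left(1 + 20\right)^{2} \cdot 97} = \frac{1}{21^{2} \cdot 97} = \frac{1}{441 \cdot 97} = \frac{1}{42777}$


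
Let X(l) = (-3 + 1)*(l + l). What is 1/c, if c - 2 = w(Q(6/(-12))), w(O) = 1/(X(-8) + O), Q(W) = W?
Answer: 63/128 ≈ 0.49219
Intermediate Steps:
X(l) = -4*l
w(O) = 1/(32 + O) (w(O) = 1/(-4*(-8) + O) = 1/(32 + O))
c = 128/63 (c = 2 + 1/(32 + 6/(-12)) = 2 + 1/(32 + 6*(-1/12)) = 2 + 1/(32 - ½) = 2 + 1/(63/2) = 2 + 2/63 = 128/63 ≈ 2.0317)
1/c = 1/(128/63) = 63/128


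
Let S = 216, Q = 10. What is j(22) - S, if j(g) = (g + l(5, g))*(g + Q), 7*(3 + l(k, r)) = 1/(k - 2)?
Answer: 8264/21 ≈ 393.52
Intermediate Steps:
l(k, r) = -3 + 1/(7*(-2 + k)) (l(k, r) = -3 + 1/(7*(k - 2)) = -3 + 1/(7*(-2 + k)))
j(g) = (10 + g)*(-62/21 + g) (j(g) = (g + (43 - 21*5)/(7*(-2 + 5)))*(g + 10) = (g + (⅐)*(43 - 105)/3)*(10 + g) = (g + (⅐)*(⅓)*(-62))*(10 + g) = (g - 62/21)*(10 + g) = (-62/21 + g)*(10 + g) = (10 + g)*(-62/21 + g))
j(22) - S = (-620/21 + 22² + (148/21)*22) - 1*216 = (-620/21 + 484 + 3256/21) - 216 = 12800/21 - 216 = 8264/21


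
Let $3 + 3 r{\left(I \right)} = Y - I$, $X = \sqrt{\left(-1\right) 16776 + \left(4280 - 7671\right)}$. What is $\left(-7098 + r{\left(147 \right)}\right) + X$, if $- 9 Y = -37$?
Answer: $- \frac{192959}{27} + i \sqrt{20167} \approx -7146.6 + 142.01 i$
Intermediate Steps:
$Y = \frac{37}{9}$ ($Y = \left(- \frac{1}{9}\right) \left(-37\right) = \frac{37}{9} \approx 4.1111$)
$X = i \sqrt{20167}$ ($X = \sqrt{-16776 - 3391} = \sqrt{-20167} = i \sqrt{20167} \approx 142.01 i$)
$r{\left(I \right)} = \frac{10}{27} - \frac{I}{3}$ ($r{\left(I \right)} = -1 + \frac{\frac{37}{9} - I}{3} = -1 - \left(- \frac{37}{27} + \frac{I}{3}\right) = \frac{10}{27} - \frac{I}{3}$)
$\left(-7098 + r{\left(147 \right)}\right) + X = \left(-7098 + \left(\frac{10}{27} - 49\right)\right) + i \sqrt{20167} = \left(-7098 - \frac{1313}{27}\right) + i \sqrt{20167} = - \frac{192959}{27} + i \sqrt{20167}$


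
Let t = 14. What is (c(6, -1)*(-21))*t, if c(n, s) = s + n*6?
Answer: -10290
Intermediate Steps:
c(n, s) = s + 6*n
(c(6, -1)*(-21))*t = ((-1 + 6*6)*(-21))*14 = ((-1 + 36)*(-21))*14 = (35*(-21))*14 = -735*14 = -10290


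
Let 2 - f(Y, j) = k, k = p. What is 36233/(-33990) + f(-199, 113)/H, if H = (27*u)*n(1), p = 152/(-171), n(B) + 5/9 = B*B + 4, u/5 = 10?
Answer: -32594971/30591000 ≈ -1.0655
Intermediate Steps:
u = 50 (u = 5*10 = 50)
n(B) = 31/9 + B**2 (n(B) = -5/9 + (B*B + 4) = -5/9 + (B**2 + 4) = -5/9 + (4 + B**2) = 31/9 + B**2)
p = -8/9 (p = 152*(-1/171) = -8/9 ≈ -0.88889)
k = -8/9 ≈ -0.88889
f(Y, j) = 26/9 (f(Y, j) = 2 - 1*(-8/9) = 2 + 8/9 = 26/9)
H = 6000 (H = (27*50)*(31/9 + 1**2) = 1350*(31/9 + 1) = 1350*(40/9) = 6000)
36233/(-33990) + f(-199, 113)/H = 36233/(-33990) + (26/9)/6000 = 36233*(-1/33990) + (26/9)*(1/6000) = -36233/33990 + 13/27000 = -32594971/30591000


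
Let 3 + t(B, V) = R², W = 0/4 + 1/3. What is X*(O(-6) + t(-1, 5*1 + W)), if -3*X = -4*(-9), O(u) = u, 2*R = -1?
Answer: 105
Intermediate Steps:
R = -½ (R = (½)*(-1) = -½ ≈ -0.50000)
W = ⅓ (W = 0*(¼) + 1*(⅓) = 0 + ⅓ = ⅓ ≈ 0.33333)
t(B, V) = -11/4 (t(B, V) = -3 + (-½)² = -3 + ¼ = -11/4)
X = -12 (X = -(-4)*(-9)/3 = -⅓*36 = -12)
X*(O(-6) + t(-1, 5*1 + W)) = -12*(-6 - 11/4) = -12*(-35/4) = 105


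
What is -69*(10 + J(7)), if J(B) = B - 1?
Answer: -1104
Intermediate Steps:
J(B) = -1 + B
-69*(10 + J(7)) = -69*(10 + (-1 + 7)) = -69*(10 + 6) = -69*16 = -1104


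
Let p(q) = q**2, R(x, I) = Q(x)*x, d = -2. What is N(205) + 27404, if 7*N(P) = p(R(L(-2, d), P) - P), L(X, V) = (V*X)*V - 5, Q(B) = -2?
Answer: 223869/7 ≈ 31981.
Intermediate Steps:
L(X, V) = -5 + X*V**2 (L(X, V) = X*V**2 - 5 = -5 + X*V**2)
R(x, I) = -2*x
N(P) = (26 - P)**2/7 (N(P) = (-2*(-5 - 2*(-2)**2) - P)**2/7 = (-2*(-5 - 2*4) - P)**2/7 = (-2*(-5 - 8) - P)**2/7 = (-2*(-13) - P)**2/7 = (26 - P)**2/7)
N(205) + 27404 = (-26 + 205)**2/7 + 27404 = (1/7)*179**2 + 27404 = (1/7)*32041 + 27404 = 32041/7 + 27404 = 223869/7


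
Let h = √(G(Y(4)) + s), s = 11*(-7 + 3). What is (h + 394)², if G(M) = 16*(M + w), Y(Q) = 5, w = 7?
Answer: 155384 + 1576*√37 ≈ 1.6497e+5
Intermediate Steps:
G(M) = 112 + 16*M (G(M) = 16*(M + 7) = 16*(7 + M) = 112 + 16*M)
s = -44 (s = 11*(-4) = -44)
h = 2*√37 (h = √((112 + 16*5) - 44) = √((112 + 80) - 44) = √(192 - 44) = √148 = 2*√37 ≈ 12.166)
(h + 394)² = (2*√37 + 394)² = (394 + 2*√37)²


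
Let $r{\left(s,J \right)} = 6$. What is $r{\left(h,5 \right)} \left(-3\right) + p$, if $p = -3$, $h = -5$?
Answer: $-21$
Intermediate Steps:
$r{\left(h,5 \right)} \left(-3\right) + p = 6 \left(-3\right) - 3 = -18 - 3 = -21$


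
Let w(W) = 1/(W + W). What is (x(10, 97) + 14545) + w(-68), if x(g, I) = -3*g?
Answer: 1974039/136 ≈ 14515.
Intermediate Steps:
w(W) = 1/(2*W)
(x(10, 97) + 14545) + w(-68) = (-3*10 + 14545) + (1/2)/(-68) = (-30 + 14545) + (1/2)*(-1/68) = 14515 - 1/136 = 1974039/136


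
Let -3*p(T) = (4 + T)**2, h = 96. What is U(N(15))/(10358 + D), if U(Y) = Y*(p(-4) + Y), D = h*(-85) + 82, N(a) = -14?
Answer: 49/570 ≈ 0.085965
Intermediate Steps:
p(T) = -(4 + T)**2/3
D = -8078 (D = 96*(-85) + 82 = -8160 + 82 = -8078)
U(Y) = Y**2 (U(Y) = Y*(-(4 - 4)**2/3 + Y) = Y*(-1/3*0**2 + Y) = Y*(-1/3*0 + Y) = Y*(0 + Y) = Y*Y = Y**2)
U(N(15))/(10358 + D) = (-14)**2/(10358 - 8078) = 196/2280 = 196*(1/2280) = 49/570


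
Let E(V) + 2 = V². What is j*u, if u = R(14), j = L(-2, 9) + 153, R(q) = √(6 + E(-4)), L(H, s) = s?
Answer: 324*√5 ≈ 724.49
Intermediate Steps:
E(V) = -2 + V²
R(q) = 2*√5 (R(q) = √(6 + (-2 + (-4)²)) = √(6 + (-2 + 16)) = √(6 + 14) = √20 = 2*√5)
j = 162 (j = 9 + 153 = 162)
u = 2*√5 ≈ 4.4721
j*u = 162*(2*√5) = 324*√5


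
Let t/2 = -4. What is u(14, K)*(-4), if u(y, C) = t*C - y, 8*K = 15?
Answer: 116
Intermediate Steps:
t = -8 (t = 2*(-4) = -8)
K = 15/8 (K = (⅛)*15 = 15/8 ≈ 1.8750)
u(y, C) = -y - 8*C (u(y, C) = -8*C - y = -y - 8*C)
u(14, K)*(-4) = (-1*14 - 8*15/8)*(-4) = (-14 - 15)*(-4) = -29*(-4) = 116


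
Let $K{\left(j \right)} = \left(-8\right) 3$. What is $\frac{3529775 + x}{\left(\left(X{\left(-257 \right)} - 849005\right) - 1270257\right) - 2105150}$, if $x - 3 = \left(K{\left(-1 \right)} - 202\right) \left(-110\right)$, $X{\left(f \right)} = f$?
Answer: $- \frac{3554638}{4224669} \approx -0.8414$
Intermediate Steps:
$K{\left(j \right)} = -24$
$x = 24863$ ($x = 3 + \left(-24 - 202\right) \left(-110\right) = 3 - -24860 = 3 + 24860 = 24863$)
$\frac{3529775 + x}{\left(\left(X{\left(-257 \right)} - 849005\right) - 1270257\right) - 2105150} = \frac{3529775 + 24863}{\left(\left(-257 - 849005\right) - 1270257\right) - 2105150} = \frac{3554638}{\left(-849262 - 1270257\right) - 2105150} = \frac{3554638}{-2119519 - 2105150} = \frac{3554638}{-4224669} = 3554638 \left(- \frac{1}{4224669}\right) = - \frac{3554638}{4224669}$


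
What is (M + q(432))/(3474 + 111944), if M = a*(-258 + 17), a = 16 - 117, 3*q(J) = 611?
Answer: 36817/173127 ≈ 0.21266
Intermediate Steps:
q(J) = 611/3 (q(J) = (1/3)*611 = 611/3)
a = -101
M = 24341 (M = -101*(-258 + 17) = -101*(-241) = 24341)
(M + q(432))/(3474 + 111944) = (24341 + 611/3)/(3474 + 111944) = (73634/3)/115418 = (73634/3)*(1/115418) = 36817/173127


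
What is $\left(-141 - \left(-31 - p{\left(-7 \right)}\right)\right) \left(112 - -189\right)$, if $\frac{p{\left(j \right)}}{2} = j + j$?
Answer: $-41538$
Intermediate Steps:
$p{\left(j \right)} = 4 j$ ($p{\left(j \right)} = 2 \left(j + j\right) = 2 \cdot 2 j = 4 j$)
$\left(-141 - \left(-31 - p{\left(-7 \right)}\right)\right) \left(112 - -189\right) = \left(-141 + \left(\left(-138 + 4 \left(-7\right)\right) - -169\right)\right) \left(112 - -189\right) = \left(-141 + \left(\left(-138 - 28\right) + 169\right)\right) \left(112 + 189\right) = \left(-141 + \left(-166 + 169\right)\right) 301 = \left(-141 + 3\right) 301 = \left(-138\right) 301 = -41538$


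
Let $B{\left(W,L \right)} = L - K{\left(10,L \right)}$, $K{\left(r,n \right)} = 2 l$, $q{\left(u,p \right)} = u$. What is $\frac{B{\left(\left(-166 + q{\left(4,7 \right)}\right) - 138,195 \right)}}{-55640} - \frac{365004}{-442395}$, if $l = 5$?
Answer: $\frac{449488433}{546996840} \approx 0.82174$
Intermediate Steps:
$K{\left(r,n \right)} = 10$ ($K{\left(r,n \right)} = 2 \cdot 5 = 10$)
$B{\left(W,L \right)} = -10 + L$ ($B{\left(W,L \right)} = L - 10 = -10 + L$)
$\frac{B{\left(\left(-166 + q{\left(4,7 \right)}\right) - 138,195 \right)}}{-55640} - \frac{365004}{-442395} = \frac{-10 + 195}{-55640} - \frac{365004}{-442395} = 185 \left(- \frac{1}{55640}\right) - - \frac{40556}{49155} = - \frac{37}{11128} + \frac{40556}{49155} = \frac{449488433}{546996840}$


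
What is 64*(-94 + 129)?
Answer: 2240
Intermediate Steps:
64*(-94 + 129) = 64*35 = 2240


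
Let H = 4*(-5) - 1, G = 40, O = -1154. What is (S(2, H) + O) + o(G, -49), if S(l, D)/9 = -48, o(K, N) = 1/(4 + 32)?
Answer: -57095/36 ≈ -1586.0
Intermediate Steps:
o(K, N) = 1/36
H = -21 (H = -20 - 1 = -21)
S(l, D) = -432 (S(l, D) = 9*(-48) = -432)
(S(2, H) + O) + o(G, -49) = (-432 - 1154) + 1/36 = -1586 + 1/36 = -57095/36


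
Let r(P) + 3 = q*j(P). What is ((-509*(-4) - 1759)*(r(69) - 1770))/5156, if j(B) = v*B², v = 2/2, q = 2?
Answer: 2146473/5156 ≈ 416.31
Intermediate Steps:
v = 1 (v = 2*(½) = 1)
j(B) = B² (j(B) = 1*B² = B²)
r(P) = -3 + 2*P²
((-509*(-4) - 1759)*(r(69) - 1770))/5156 = ((-509*(-4) - 1759)*((-3 + 2*69²) - 1770))/5156 = ((2036 - 1759)*((-3 + 2*4761) - 1770))*(1/5156) = (277*((-3 + 9522) - 1770))*(1/5156) = (277*(9519 - 1770))*(1/5156) = (277*7749)*(1/5156) = 2146473*(1/5156) = 2146473/5156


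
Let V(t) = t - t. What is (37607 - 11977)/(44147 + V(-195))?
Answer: 25630/44147 ≈ 0.58056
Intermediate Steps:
V(t) = 0
(37607 - 11977)/(44147 + V(-195)) = (37607 - 11977)/(44147 + 0) = 25630/44147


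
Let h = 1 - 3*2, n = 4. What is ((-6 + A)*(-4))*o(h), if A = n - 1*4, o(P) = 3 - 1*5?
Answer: -48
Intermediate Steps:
h = -5 (h = 1 - 6 = -5)
o(P) = -2 (o(P) = 3 - 5 = -2)
A = 0 (A = 4 - 1*4 = 4 - 4 = 0)
((-6 + A)*(-4))*o(h) = ((-6 + 0)*(-4))*(-2) = -6*(-4)*(-2) = 24*(-2) = -48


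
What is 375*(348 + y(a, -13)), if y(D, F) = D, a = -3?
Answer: 129375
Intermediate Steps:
375*(348 + y(a, -13)) = 375*(348 - 3) = 375*345 = 129375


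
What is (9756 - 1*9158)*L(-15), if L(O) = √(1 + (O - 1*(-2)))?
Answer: 1196*I*√3 ≈ 2071.5*I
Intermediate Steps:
L(O) = √(3 + O) (L(O) = √(1 + (O + 2)) = √(1 + (2 + O)) = √(3 + O))
(9756 - 1*9158)*L(-15) = (9756 - 1*9158)*√(3 - 15) = (9756 - 9158)*√(-12) = 598*(2*I*√3) = 1196*I*√3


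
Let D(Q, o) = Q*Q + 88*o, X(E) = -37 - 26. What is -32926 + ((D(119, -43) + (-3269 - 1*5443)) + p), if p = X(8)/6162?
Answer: -64210115/2054 ≈ -31261.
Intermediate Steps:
X(E) = -63
D(Q, o) = Q² + 88*o
p = -21/2054 (p = -63/6162 = -63*1/6162 = -21/2054 ≈ -0.010224)
-32926 + ((D(119, -43) + (-3269 - 1*5443)) + p) = -32926 + (((119² + 88*(-43)) + (-3269 - 1*5443)) - 21/2054) = -32926 + (((14161 - 3784) + (-3269 - 5443)) - 21/2054) = -32926 + ((10377 - 8712) - 21/2054) = -32926 + (1665 - 21/2054) = -32926 + 3419889/2054 = -64210115/2054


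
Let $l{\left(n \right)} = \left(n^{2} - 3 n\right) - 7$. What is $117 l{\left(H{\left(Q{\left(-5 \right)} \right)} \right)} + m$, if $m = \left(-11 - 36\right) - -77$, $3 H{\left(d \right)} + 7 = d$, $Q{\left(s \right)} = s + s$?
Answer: $4957$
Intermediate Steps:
$Q{\left(s \right)} = 2 s$
$H{\left(d \right)} = - \frac{7}{3} + \frac{d}{3}$
$l{\left(n \right)} = -7 + n^{2} - 3 n$
$m = 30$ ($m = \left(-11 - 36\right) + 77 = -47 + 77 = 30$)
$117 l{\left(H{\left(Q{\left(-5 \right)} \right)} \right)} + m = 117 \left(-7 + \left(- \frac{7}{3} + \frac{2 \left(-5\right)}{3}\right)^{2} - 3 \left(- \frac{7}{3} + \frac{2 \left(-5\right)}{3}\right)\right) + 30 = 117 \left(-7 + \left(- \frac{7}{3} + \frac{1}{3} \left(-10\right)\right)^{2} - 3 \left(- \frac{7}{3} + \frac{1}{3} \left(-10\right)\right)\right) + 30 = 117 \left(-7 + \left(- \frac{7}{3} - \frac{10}{3}\right)^{2} - 3 \left(- \frac{7}{3} - \frac{10}{3}\right)\right) + 30 = 117 \left(-7 + \left(- \frac{17}{3}\right)^{2} - -17\right) + 30 = 117 \left(-7 + \frac{289}{9} + 17\right) + 30 = 117 \cdot \frac{379}{9} + 30 = 4927 + 30 = 4957$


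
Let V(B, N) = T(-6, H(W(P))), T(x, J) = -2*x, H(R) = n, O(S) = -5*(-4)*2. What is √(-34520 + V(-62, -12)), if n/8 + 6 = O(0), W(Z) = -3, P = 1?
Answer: 2*I*√8627 ≈ 185.76*I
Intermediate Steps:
O(S) = 40 (O(S) = 20*2 = 40)
n = 272 (n = -48 + 8*40 = -48 + 320 = 272)
H(R) = 272
V(B, N) = 12 (V(B, N) = -2*(-6) = 12)
√(-34520 + V(-62, -12)) = √(-34520 + 12) = √(-34508) = 2*I*√8627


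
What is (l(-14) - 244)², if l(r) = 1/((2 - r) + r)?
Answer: 237169/4 ≈ 59292.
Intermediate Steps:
l(r) = ½ (l(r) = 1/2 = ½)
(l(-14) - 244)² = (½ - 244)² = (-487/2)² = 237169/4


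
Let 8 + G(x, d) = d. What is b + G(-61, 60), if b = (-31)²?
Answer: 1013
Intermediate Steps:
G(x, d) = -8 + d
b = 961
b + G(-61, 60) = 961 + (-8 + 60) = 961 + 52 = 1013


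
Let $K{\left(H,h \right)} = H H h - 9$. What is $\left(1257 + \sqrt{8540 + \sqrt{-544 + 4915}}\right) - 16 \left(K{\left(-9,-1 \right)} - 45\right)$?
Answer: $3417 + \sqrt{8540 + \sqrt{4371}} \approx 3509.8$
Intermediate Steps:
$K{\left(H,h \right)} = -9 + h H^{2}$ ($K{\left(H,h \right)} = H^{2} h - 9 = h H^{2} - 9 = -9 + h H^{2}$)
$\left(1257 + \sqrt{8540 + \sqrt{-544 + 4915}}\right) - 16 \left(K{\left(-9,-1 \right)} - 45\right) = \left(1257 + \sqrt{8540 + \sqrt{-544 + 4915}}\right) - 16 \left(\left(-9 - \left(-9\right)^{2}\right) - 45\right) = \left(1257 + \sqrt{8540 + \sqrt{4371}}\right) - 16 \left(\left(-9 - 81\right) - 45\right) = \left(1257 + \sqrt{8540 + \sqrt{4371}}\right) - 16 \left(-90 - 45\right) = \left(1257 + \sqrt{8540 + \sqrt{4371}}\right) - -2160 = \left(1257 + \sqrt{8540 + \sqrt{4371}}\right) + 2160 = 3417 + \sqrt{8540 + \sqrt{4371}}$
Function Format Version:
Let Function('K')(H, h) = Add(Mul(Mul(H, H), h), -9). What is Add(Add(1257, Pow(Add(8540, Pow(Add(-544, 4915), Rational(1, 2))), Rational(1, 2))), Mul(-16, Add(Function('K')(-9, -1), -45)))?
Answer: Add(3417, Pow(Add(8540, Pow(4371, Rational(1, 2))), Rational(1, 2))) ≈ 3509.8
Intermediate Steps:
Function('K')(H, h) = Add(-9, Mul(h, Pow(H, 2))) (Function('K')(H, h) = Add(Mul(Pow(H, 2), h), -9) = Add(Mul(h, Pow(H, 2)), -9) = Add(-9, Mul(h, Pow(H, 2))))
Add(Add(1257, Pow(Add(8540, Pow(Add(-544, 4915), Rational(1, 2))), Rational(1, 2))), Mul(-16, Add(Function('K')(-9, -1), -45))) = Add(Add(1257, Pow(Add(8540, Pow(Add(-544, 4915), Rational(1, 2))), Rational(1, 2))), Mul(-16, Add(Add(-9, Mul(-1, Pow(-9, 2))), -45))) = Add(Add(1257, Pow(Add(8540, Pow(4371, Rational(1, 2))), Rational(1, 2))), Mul(-16, Add(Add(-9, Mul(-1, 81)), -45))) = Add(Add(1257, Pow(Add(8540, Pow(4371, Rational(1, 2))), Rational(1, 2))), Mul(-16, Add(Add(-9, -81), -45))) = Add(Add(1257, Pow(Add(8540, Pow(4371, Rational(1, 2))), Rational(1, 2))), Mul(-16, Add(-90, -45))) = Add(Add(1257, Pow(Add(8540, Pow(4371, Rational(1, 2))), Rational(1, 2))), Mul(-16, -135)) = Add(Add(1257, Pow(Add(8540, Pow(4371, Rational(1, 2))), Rational(1, 2))), 2160) = Add(3417, Pow(Add(8540, Pow(4371, Rational(1, 2))), Rational(1, 2)))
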